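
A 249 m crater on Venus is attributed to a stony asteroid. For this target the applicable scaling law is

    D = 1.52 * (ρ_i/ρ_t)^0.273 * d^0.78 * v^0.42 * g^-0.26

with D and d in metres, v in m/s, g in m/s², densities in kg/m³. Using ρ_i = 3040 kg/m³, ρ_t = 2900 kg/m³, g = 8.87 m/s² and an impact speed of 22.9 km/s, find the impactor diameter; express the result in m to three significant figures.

Rearranging for d: d = [D / (1.52 · (3040/2900)^0.273 · 22900^0.42 · 8.87^-0.26)]^(1/0.78).
(3040/2900)^0.273 = 1.013
22900^0.42 = 67.78
8.87^-0.26 = 0.5669
Denominator = 1.52 × 1.013 × 67.78 × 0.5669 = 59.16
D / 59.16 = 249 / 59.16 = 4.209
d = 4.209^(1/0.78) = 4.209^1.2821 = 6.313 m

d ≈ 6.31 m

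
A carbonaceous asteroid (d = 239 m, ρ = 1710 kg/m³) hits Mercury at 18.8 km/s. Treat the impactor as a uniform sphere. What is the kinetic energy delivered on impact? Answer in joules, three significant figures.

E ≈ 2.16 × 10^18 J

v = 18800 m/s.
Mass m = (π/6) ρ d³ = (π/6) × 1710 × (239)³ = 1.222 × 10^10 kg
E = ½ m v² = 0.5 × 1.222 × 10^10 × (18800)² = 2.160 × 10^18 J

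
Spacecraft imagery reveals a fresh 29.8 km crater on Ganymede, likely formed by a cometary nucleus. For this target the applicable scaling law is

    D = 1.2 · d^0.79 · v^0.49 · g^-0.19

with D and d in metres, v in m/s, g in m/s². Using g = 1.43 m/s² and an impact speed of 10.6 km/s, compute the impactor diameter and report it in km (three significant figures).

d ≈ 1.27 km

Rearranging for d: d = [D / (1.2 · 10600^0.49 · 1.43^-0.19)]^(1/0.79).
D = 29800 m.
10600^0.49 = 93.84
1.43^-0.19 = 0.9343
Denominator = 1.2 × 93.84 × 0.9343 = 105.2
D / 105.2 = 29800 / 105.2 = 283.3
d = 283.3^(1/0.79) = 283.3^1.2658 = 1271 m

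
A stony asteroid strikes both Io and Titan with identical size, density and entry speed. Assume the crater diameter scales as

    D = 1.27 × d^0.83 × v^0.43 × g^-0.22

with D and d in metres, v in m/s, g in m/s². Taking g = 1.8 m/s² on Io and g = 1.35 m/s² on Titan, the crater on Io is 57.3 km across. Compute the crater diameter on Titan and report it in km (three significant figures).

D ≈ 61.0 km

All impactor-dependent factors cancel in the ratio, leaving D_Titan/D_Io = (g_Titan/g_Io)^-0.22.
(1.35/1.8)^-0.22 = 0.7500^-0.22 = 1.065
D_Titan = 1.065 × 57.3 km = 61.0 km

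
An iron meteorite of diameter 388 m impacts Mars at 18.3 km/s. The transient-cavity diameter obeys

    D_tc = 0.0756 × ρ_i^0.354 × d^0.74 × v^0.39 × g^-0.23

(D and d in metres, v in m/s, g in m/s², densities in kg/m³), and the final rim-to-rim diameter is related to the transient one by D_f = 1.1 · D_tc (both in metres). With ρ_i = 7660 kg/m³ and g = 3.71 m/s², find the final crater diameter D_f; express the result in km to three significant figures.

D_f ≈ 5.52 km

v = 18300 m/s.
ρ_i^0.354 = 7660^0.354 = 23.71
d^0.74 = 388^0.74 = 82.36
v^0.39 = 18300^0.39 = 45.96
g^-0.23 = 3.71^-0.23 = 0.7397
D_tc = 0.0756 × 23.71 × 82.36 × 45.96 × 0.7397 = 5019 m
D_f = 1.1 × 5019 = 5521 m
     = 5.521 km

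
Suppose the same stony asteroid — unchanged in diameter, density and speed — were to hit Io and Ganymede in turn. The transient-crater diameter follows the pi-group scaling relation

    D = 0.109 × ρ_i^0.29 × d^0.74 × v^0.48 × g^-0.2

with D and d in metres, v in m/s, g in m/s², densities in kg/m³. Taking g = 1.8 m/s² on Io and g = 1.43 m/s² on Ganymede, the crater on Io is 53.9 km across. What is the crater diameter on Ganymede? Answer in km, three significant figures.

D ≈ 56.4 km

All impactor-dependent factors cancel in the ratio, leaving D_Ganymede/D_Io = (g_Ganymede/g_Io)^-0.2.
(1.43/1.8)^-0.2 = 0.7944^-0.2 = 1.047
D_Ganymede = 1.047 × 53.9 km = 56.4 km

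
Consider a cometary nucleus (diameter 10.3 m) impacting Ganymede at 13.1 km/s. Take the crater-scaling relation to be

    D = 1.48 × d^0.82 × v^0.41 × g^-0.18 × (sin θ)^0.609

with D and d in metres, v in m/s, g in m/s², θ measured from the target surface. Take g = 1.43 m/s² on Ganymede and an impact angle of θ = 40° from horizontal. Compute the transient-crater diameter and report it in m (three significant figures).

D ≈ 350 m

In SI units: v = 13100 m/s.
d^0.82 = 10.3^0.82 = 6.769
v^0.41 = 13100^0.41 = 48.76
g^-0.18 = 1.43^-0.18 = 0.9376
(sin 40°)^0.609 = 0.6428^0.609 = 0.7640
D = 1.48 × 6.769 × 48.76 × 0.9376 × 0.7640 = 349.9 m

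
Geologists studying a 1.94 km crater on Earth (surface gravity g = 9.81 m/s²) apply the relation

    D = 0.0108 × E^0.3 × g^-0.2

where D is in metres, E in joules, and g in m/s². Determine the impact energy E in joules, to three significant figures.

Rearranging: E = [D / (0.0108 · g^-0.2)]^(1/0.3).
D = 1940 m.
g^-0.2 = 9.81^-0.2 = 0.6334
D / (0.0108 × 0.6334) = 1940 / (6.841 × 10^-3) = 2.836 × 10^5
E = (2.836 × 10^5)^3.3333 = 1.498 × 10^18 J

E ≈ 1.50 × 10^18 J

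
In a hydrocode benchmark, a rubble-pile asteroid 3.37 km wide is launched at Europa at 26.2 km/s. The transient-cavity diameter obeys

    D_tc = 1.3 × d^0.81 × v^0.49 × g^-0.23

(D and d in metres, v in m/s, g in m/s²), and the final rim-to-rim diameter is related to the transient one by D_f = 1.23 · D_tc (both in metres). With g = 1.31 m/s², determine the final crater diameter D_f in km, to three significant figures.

D_f ≈ 158 km

In SI: d = 3370 m, v = 26200 m/s.
d^0.81 = 3370^0.81 = 720.1
v^0.49 = 26200^0.49 = 146.2
g^-0.23 = 1.31^-0.23 = 0.9398
D_tc = 1.3 × 720.1 × 146.2 × 0.9398 = 1.286 × 10^5 m
D_f = 1.23 × 1.286 × 10^5 = 1.582 × 10^5 m
     = 158.2 km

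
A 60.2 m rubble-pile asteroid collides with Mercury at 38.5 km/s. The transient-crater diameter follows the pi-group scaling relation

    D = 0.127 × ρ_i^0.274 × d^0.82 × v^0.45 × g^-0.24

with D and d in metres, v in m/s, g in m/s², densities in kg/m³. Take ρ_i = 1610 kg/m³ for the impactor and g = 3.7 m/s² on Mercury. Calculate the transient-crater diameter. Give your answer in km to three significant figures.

D ≈ 2.34 km

In SI units: v = 38500 m/s.
ρ_i^0.274 = 1610^0.274 = 7.563
d^0.82 = 60.2^0.82 = 28.79
v^0.45 = 38500^0.45 = 115.7
g^-0.24 = 3.7^-0.24 = 0.7305
D = 0.127 × 7.563 × 28.79 × 115.7 × 0.7305 = 2337 m
   = 2.337 km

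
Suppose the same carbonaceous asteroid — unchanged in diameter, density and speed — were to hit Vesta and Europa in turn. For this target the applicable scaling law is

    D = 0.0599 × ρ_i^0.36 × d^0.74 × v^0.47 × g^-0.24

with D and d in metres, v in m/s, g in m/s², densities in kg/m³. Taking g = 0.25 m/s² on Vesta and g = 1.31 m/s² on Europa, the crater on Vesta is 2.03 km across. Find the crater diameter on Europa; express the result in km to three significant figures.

D ≈ 1.36 km

All impactor-dependent factors cancel in the ratio, leaving D_Europa/D_Vesta = (g_Europa/g_Vesta)^-0.24.
(1.31/0.25)^-0.24 = 5.240^-0.24 = 0.6720
D_Europa = 0.6720 × 2.03 km = 1.36 km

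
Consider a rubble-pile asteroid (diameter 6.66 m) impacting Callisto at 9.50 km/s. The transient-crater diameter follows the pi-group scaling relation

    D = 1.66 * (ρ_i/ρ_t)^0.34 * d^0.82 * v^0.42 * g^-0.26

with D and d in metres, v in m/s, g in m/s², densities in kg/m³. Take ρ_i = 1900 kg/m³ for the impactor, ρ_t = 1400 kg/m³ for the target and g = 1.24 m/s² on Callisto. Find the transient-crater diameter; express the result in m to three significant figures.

In SI units: v = 9500 m/s.
(ρ_i/ρ_t)^0.34 = (1900/1400)^0.34 = 1.109
d^0.82 = 6.66^0.82 = 4.734
v^0.42 = 9500^0.42 = 46.84
g^-0.26 = 1.24^-0.26 = 0.9456
D = 1.66 × 1.109 × 4.734 × 46.84 × 0.9456 = 386.0 m

D ≈ 386 m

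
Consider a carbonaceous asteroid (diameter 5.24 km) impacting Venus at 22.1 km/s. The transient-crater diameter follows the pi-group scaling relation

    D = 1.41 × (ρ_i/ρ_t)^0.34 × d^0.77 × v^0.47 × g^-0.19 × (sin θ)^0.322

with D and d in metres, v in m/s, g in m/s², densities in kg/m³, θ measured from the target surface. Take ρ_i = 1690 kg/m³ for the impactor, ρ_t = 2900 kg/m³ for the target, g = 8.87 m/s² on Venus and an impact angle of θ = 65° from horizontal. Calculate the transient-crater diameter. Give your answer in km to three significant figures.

In SI units: d = 5240 m, v = 22100 m/s.
(ρ_i/ρ_t)^0.34 = (1690/2900)^0.34 = 0.8323
d^0.77 = 5240^0.77 = 730.9
v^0.47 = 22100^0.47 = 110.1
g^-0.19 = 8.87^-0.19 = 0.6605
(sin 65°)^0.322 = 0.9063^0.322 = 0.9688
D = 1.41 × 0.8323 × 730.9 × 110.1 × 0.6605 × 0.9688 = 60430 m
   = 60.43 km

D ≈ 60.4 km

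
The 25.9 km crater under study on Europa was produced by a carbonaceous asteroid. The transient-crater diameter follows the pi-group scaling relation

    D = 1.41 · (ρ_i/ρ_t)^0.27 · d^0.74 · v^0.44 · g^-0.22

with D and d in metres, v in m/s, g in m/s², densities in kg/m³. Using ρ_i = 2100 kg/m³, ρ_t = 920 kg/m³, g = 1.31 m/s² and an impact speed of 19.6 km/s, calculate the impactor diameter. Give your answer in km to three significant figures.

d ≈ 1.30 km

Rearranging for d: d = [D / (1.41 · (2100/920)^0.27 · 19600^0.44 · 1.31^-0.22)]^(1/0.74).
D = 25900 m.
(2100/920)^0.27 = 1.250
19600^0.44 = 77.37
1.31^-0.22 = 0.9423
Denominator = 1.41 × 1.250 × 77.37 × 0.9423 = 128.5
D / 128.5 = 25900 / 128.5 = 201.6
d = 201.6^(1/0.74) = 201.6^1.3514 = 1301 m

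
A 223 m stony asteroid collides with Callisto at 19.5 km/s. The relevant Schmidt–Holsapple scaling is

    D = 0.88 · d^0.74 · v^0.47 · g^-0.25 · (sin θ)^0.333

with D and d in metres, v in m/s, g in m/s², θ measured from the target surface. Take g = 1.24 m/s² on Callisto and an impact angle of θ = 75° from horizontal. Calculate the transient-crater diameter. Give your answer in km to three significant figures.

D ≈ 4.68 km

In SI units: v = 19500 m/s.
d^0.74 = 223^0.74 = 54.67
v^0.47 = 19500^0.47 = 103.8
g^-0.25 = 1.24^-0.25 = 0.9476
(sin 75°)^0.333 = 0.9659^0.333 = 0.9885
D = 0.88 × 54.67 × 103.8 × 0.9476 × 0.9885 = 4678 m
   = 4.678 km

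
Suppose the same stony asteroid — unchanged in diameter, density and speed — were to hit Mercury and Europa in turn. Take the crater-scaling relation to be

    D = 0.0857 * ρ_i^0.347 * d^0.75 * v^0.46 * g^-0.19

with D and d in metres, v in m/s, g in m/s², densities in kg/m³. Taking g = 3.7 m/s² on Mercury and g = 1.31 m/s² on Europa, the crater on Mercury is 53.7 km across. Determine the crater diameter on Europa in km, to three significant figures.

D ≈ 65.4 km

All impactor-dependent factors cancel in the ratio, leaving D_Europa/D_Mercury = (g_Europa/g_Mercury)^-0.19.
(1.31/3.7)^-0.19 = 0.3541^-0.19 = 1.218
D_Europa = 1.218 × 53.7 km = 65.4 km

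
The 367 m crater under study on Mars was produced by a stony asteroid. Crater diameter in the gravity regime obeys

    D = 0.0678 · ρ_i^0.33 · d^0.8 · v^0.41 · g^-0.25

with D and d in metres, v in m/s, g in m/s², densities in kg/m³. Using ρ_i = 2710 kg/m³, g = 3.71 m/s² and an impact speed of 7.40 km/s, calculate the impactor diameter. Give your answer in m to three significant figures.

Rearranging for d: d = [D / (0.0678 · 2710^0.33 · 7400^0.41 · 3.71^-0.25)]^(1/0.8).
2710^0.33 = 13.58
7400^0.41 = 38.58
3.71^-0.25 = 0.7205
Denominator = 0.0678 × 13.58 × 38.58 × 0.7205 = 25.59
D / 25.59 = 367 / 25.59 = 14.34
d = 14.34^(1/0.8) = 14.34^1.25 = 27.91 m

d ≈ 27.9 m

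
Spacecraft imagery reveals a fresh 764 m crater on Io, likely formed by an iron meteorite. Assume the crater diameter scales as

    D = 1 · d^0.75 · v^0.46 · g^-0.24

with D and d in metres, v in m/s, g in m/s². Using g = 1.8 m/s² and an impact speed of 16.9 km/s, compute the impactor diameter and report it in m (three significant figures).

d ≈ 21.5 m

Rearranging for d: d = [D / (1 · 16900^0.46 · 1.8^-0.24)]^(1/0.75).
16900^0.46 = 88.07
1.8^-0.24 = 0.8684
Denominator = 1 × 88.07 × 0.8684 = 76.48
D / 76.48 = 764 / 76.48 = 9.990
d = 9.990^(1/0.75) = 9.990^1.3333 = 21.51 m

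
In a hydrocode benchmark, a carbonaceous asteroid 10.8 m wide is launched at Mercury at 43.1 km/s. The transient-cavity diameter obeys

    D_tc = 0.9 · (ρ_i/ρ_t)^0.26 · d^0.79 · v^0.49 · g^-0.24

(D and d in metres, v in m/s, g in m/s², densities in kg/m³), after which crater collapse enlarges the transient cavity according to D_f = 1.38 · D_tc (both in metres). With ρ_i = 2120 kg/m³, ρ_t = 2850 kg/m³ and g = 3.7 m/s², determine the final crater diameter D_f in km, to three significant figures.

D_f ≈ 1.03 km

v = 43100 m/s.
(ρ_i/ρ_t)^0.26 = (2120/2850)^0.26 = 0.9260
d^0.79 = 10.8^0.79 = 6.552
v^0.49 = 43100^0.49 = 186.6
g^-0.24 = 3.7^-0.24 = 0.7305
D_tc = 0.9 × 0.9260 × 6.552 × 186.6 × 0.7305 = 744.3 m
D_f = 1.38 × 744.3 = 1027 m
     = 1.027 km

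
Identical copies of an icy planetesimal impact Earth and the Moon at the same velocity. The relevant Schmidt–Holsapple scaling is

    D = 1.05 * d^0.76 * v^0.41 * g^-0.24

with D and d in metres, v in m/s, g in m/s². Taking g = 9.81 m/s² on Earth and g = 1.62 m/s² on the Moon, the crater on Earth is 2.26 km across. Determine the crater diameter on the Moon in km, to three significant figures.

D ≈ 3.48 km

All impactor-dependent factors cancel in the ratio, leaving D_Moon/D_Earth = (g_Moon/g_Earth)^-0.24.
(1.62/9.81)^-0.24 = 0.1651^-0.24 = 1.541
D_Moon = 1.541 × 2.26 km = 3.48 km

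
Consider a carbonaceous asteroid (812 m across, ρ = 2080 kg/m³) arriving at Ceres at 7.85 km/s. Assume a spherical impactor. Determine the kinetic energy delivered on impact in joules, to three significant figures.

E ≈ 1.80 × 10^19 J

v = 7850 m/s.
Mass m = (π/6) ρ d³ = (π/6) × 2080 × (812)³ = 5.831 × 10^11 kg
E = ½ m v² = 0.5 × 5.831 × 10^11 × (7850)² = 1.797 × 10^19 J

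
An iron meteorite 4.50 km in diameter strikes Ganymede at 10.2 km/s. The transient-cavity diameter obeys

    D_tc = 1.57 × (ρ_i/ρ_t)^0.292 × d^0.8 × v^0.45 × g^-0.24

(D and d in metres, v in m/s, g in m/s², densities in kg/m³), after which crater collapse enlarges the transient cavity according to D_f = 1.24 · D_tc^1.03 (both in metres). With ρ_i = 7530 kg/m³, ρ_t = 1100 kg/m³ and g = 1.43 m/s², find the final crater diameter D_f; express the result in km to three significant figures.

D_f ≈ 238 km

In SI: d = 4500 m, v = 10200 m/s.
(ρ_i/ρ_t)^0.292 = (7530/1100)^0.292 = 1.754
d^0.8 = 4500^0.8 = 836.7
v^0.45 = 10200^0.45 = 63.66
g^-0.24 = 1.43^-0.24 = 0.9177
D_tc = 1.57 × 1.754 × 836.7 × 63.66 × 0.9177 = 1.346 × 10^5 m
D_f = 1.24 × (1.346 × 10^5)^1.03 = 2.379 × 10^5 m
     = 237.9 km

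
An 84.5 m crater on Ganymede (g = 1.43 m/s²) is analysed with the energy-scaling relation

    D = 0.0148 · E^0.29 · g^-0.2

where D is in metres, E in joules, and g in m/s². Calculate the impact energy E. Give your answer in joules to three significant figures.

Rearranging: E = [D / (0.0148 · g^-0.2)]^(1/0.29).
g^-0.2 = 1.43^-0.2 = 0.9310
D / (0.0148 × 0.9310) = 84.5 / (0.01378) = 6.132 × 10^3
E = (6.132 × 10^3)^3.4483 = 1.150 × 10^13 J

E ≈ 1.15 × 10^13 J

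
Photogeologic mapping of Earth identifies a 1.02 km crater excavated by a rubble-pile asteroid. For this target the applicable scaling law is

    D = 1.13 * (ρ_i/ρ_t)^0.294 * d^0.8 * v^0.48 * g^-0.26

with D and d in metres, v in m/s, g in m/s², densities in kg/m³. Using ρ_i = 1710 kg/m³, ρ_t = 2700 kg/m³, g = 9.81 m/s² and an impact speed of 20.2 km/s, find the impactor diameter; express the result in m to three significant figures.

d ≈ 32.1 m

Rearranging for d: d = [D / (1.13 · (1710/2700)^0.294 · 20200^0.48 · 9.81^-0.26)]^(1/0.8).
D = 1020 m.
(1710/2700)^0.294 = 0.8743
20200^0.48 = 116.6
9.81^-0.26 = 0.5523
Denominator = 1.13 × 0.8743 × 116.6 × 0.5523 = 63.62
D / 63.62 = 1020 / 63.62 = 16.03
d = 16.03^(1/0.8) = 16.03^1.25 = 32.08 m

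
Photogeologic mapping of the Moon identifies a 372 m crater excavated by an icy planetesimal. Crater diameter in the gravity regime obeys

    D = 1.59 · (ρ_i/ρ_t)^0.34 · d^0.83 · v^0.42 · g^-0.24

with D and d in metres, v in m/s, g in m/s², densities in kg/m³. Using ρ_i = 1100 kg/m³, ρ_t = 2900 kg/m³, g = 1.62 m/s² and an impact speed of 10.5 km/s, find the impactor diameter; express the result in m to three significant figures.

Rearranging for d: d = [D / (1.59 · (1100/2900)^0.34 · 10500^0.42 · 1.62^-0.24)]^(1/0.83).
(1100/2900)^0.34 = 0.7192
10500^0.42 = 48.85
1.62^-0.24 = 0.8907
Denominator = 1.59 × 0.7192 × 48.85 × 0.8907 = 49.76
D / 49.76 = 372 / 49.76 = 7.476
d = 7.476^(1/0.83) = 7.476^1.2048 = 11.29 m

d ≈ 11.3 m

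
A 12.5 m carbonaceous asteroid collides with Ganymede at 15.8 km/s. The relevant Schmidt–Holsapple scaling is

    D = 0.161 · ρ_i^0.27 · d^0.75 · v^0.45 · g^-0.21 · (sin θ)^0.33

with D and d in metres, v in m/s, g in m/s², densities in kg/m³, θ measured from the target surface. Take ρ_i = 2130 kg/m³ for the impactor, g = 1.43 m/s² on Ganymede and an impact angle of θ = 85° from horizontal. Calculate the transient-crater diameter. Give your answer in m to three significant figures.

D ≈ 609 m

In SI units: v = 15800 m/s.
ρ_i^0.27 = 2130^0.27 = 7.919
d^0.75 = 12.5^0.75 = 6.648
v^0.45 = 15800^0.45 = 77.52
g^-0.21 = 1.43^-0.21 = 0.9276
(sin 85°)^0.33 = 0.9962^0.33 = 0.9987
D = 0.161 × 7.919 × 6.648 × 77.52 × 0.9276 × 0.9987 = 608.7 m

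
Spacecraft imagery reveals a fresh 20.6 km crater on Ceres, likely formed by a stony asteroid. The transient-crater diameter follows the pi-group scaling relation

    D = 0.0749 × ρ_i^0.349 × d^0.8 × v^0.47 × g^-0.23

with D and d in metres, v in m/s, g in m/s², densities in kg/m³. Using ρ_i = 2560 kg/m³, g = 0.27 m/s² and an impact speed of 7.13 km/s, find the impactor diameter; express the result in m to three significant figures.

Rearranging for d: d = [D / (0.0749 · 2560^0.349 · 7130^0.47 · 0.27^-0.23)]^(1/0.8).
D = 20600 m.
2560^0.349 = 15.47
7130^0.47 = 64.71
0.27^-0.23 = 1.351
Denominator = 0.0749 × 15.47 × 64.71 × 1.351 = 101.3
D / 101.3 = 20600 / 101.3 = 203.4
d = 203.4^(1/0.8) = 203.4^1.25 = 768.1 m

d ≈ 768 m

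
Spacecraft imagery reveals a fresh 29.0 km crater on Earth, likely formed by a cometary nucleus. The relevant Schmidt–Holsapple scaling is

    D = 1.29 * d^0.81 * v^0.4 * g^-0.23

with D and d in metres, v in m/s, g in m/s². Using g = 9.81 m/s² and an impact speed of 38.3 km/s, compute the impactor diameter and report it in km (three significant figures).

Rearranging for d: d = [D / (1.29 · 38300^0.4 · 9.81^-0.23)]^(1/0.81).
D = 29000 m.
38300^0.4 = 68.12
9.81^-0.23 = 0.5914
Denominator = 1.29 × 68.12 × 0.5914 = 51.97
D / 51.97 = 29000 / 51.97 = 558.0
d = 558.0^(1/0.81) = 558.0^1.2346 = 2460 m

d ≈ 2.46 km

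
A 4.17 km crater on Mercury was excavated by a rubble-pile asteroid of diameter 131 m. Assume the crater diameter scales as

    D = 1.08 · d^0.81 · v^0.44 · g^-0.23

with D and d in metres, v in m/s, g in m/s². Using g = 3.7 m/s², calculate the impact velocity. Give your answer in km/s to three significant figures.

Rearranging for v: v = [D / (1.08 · 131^0.81 · 3.7^-0.23)]^(1/0.44).
D = 4170 m.
131^0.81 = 51.88
3.7^-0.23 = 0.7401
Denominator = 1.08 × 51.88 × 0.7401 = 41.47
D / 41.47 = 4170 / 41.47 = 100.6
v = 100.6^(1/0.44) = 100.6^2.2727 = 35588 m/s

v ≈ 35.6 km/s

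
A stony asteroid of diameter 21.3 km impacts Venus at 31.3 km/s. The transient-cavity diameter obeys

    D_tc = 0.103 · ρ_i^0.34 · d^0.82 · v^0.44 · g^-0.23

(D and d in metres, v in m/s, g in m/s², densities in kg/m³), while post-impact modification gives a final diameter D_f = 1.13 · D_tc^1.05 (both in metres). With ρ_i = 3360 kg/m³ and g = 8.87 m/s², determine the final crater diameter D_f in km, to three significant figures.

D_f ≈ 708 km

In SI: d = 21300 m, v = 31300 m/s.
ρ_i^0.34 = 3360^0.34 = 15.81
d^0.82 = 21300^0.82 = 3542
v^0.44 = 31300^0.44 = 95.07
g^-0.23 = 8.87^-0.23 = 0.6053
D_tc = 0.103 × 15.81 × 3542 × 95.07 × 0.6053 = 3.319 × 10^5 m
D_f = 1.13 × (3.319 × 10^5)^1.05 = 7.082 × 10^5 m
     = 708.2 km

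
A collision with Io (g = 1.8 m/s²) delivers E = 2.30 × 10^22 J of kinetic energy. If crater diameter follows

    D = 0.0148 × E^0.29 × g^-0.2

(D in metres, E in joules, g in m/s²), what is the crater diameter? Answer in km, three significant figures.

E^0.29 = (2.30 × 10^22)^0.29 = 3.054 × 10^6
g^-0.2 = 1.8^-0.2 = 0.8891
D = 0.0148 × 3.054 × 10^6 × 0.8891 = 40187 m
   = 40.19 km

D ≈ 40.2 km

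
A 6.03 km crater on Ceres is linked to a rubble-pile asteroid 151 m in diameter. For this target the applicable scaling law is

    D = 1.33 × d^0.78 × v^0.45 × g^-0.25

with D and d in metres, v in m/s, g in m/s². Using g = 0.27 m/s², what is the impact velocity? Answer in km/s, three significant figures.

v ≈ 10.8 km/s

Rearranging for v: v = [D / (1.33 · 151^0.78 · 0.27^-0.25)]^(1/0.45).
D = 6030 m.
151^0.78 = 50.07
0.27^-0.25 = 1.387
Denominator = 1.33 × 50.07 × 1.387 = 92.36
D / 92.36 = 6030 / 92.36 = 65.29
v = 65.29^(1/0.45) = 65.29^2.2222 = 10788 m/s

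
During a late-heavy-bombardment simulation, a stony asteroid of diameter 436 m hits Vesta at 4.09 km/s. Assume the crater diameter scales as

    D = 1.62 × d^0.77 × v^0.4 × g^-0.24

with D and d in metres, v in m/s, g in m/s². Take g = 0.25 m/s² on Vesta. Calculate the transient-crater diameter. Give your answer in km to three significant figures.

In SI units: v = 4090 m/s.
d^0.77 = 436^0.77 = 107.7
v^0.4 = 4090^0.4 = 27.84
g^-0.24 = 0.25^-0.24 = 1.395
D = 1.62 × 107.7 × 27.84 × 1.395 = 6776 m
   = 6.776 km

D ≈ 6.78 km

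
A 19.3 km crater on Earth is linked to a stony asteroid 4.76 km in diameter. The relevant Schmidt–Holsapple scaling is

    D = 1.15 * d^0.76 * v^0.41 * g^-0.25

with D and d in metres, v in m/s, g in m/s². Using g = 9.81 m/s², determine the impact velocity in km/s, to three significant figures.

v ≈ 12.4 km/s

Rearranging for v: v = [D / (1.15 · 4760^0.76 · 9.81^-0.25)]^(1/0.41).
D = 19300 m.
4760^0.76 = 623.7
9.81^-0.25 = 0.5650
Denominator = 1.15 × 623.7 × 0.5650 = 405.2
D / 405.2 = 19300 / 405.2 = 47.63
v = 47.63^(1/0.41) = 47.63^2.439 = 12369 m/s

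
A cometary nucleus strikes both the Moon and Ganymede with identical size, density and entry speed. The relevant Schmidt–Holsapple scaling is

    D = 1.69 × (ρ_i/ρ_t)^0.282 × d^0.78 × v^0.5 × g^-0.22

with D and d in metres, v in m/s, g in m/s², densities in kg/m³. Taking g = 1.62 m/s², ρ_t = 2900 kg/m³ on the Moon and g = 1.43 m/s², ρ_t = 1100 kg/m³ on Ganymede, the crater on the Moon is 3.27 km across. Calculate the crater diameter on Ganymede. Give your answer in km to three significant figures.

D ≈ 4.42 km

The impactor-only factors (d, v, ρ_i) cancel in the ratio, leaving D_Ganymede/D_Moon = (g_Ganymede/g_Moon)^-0.22 · (ρ_t,Moon/ρ_t,Ganymede)^0.282.
(1.43/1.62)^-0.22 = 0.8827^-0.22 = 1.028
(2900/1100)^0.282 = 2.636^0.282 = 1.314
Ratio = 1.028 × 1.314 = 1.351
D_Ganymede = 1.351 × 3.27 km = 4.42 km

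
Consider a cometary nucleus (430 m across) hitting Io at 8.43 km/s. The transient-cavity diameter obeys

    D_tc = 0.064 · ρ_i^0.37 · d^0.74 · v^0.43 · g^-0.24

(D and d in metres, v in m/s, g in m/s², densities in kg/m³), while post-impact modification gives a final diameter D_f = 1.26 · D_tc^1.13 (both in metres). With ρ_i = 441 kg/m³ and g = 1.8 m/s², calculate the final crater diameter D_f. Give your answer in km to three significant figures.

v = 8430 m/s.
ρ_i^0.37 = 441^0.37 = 9.516
d^0.74 = 430^0.74 = 88.87
v^0.43 = 8430^0.43 = 48.76
g^-0.24 = 1.8^-0.24 = 0.8684
D_tc = 0.064 × 9.516 × 88.87 × 48.76 × 0.8684 = 2292 m
D_f = 1.26 × (2292)^1.13 = 7896 m
     = 7.896 km

D_f ≈ 7.90 km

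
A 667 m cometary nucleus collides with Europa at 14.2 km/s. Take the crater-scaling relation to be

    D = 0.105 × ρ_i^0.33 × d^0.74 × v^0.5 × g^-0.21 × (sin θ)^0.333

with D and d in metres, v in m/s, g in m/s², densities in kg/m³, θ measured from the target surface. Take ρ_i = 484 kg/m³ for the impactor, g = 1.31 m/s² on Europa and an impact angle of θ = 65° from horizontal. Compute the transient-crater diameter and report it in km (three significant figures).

D ≈ 10.8 km

In SI units: v = 14200 m/s.
ρ_i^0.33 = 484^0.33 = 7.691
d^0.74 = 667^0.74 = 123.0
v^0.5 = 14200^0.5 = 119.2
g^-0.21 = 1.31^-0.21 = 0.9449
(sin 65°)^0.333 = 0.9063^0.333 = 0.9678
D = 0.105 × 7.691 × 123.0 × 119.2 × 0.9449 × 0.9678 = 10827 m
   = 10.83 km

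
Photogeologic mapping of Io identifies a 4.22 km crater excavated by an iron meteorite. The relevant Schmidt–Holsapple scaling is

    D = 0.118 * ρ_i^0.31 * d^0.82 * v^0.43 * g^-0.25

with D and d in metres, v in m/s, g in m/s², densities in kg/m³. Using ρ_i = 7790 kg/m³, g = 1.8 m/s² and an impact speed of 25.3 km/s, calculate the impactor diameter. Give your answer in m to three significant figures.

Rearranging for d: d = [D / (0.118 · 7790^0.31 · 25300^0.43 · 1.8^-0.25)]^(1/0.82).
D = 4220 m.
7790^0.31 = 16.08
25300^0.43 = 78.22
1.8^-0.25 = 0.8633
Denominator = 0.118 × 16.08 × 78.22 × 0.8633 = 128.1
D / 128.1 = 4220 / 128.1 = 32.94
d = 32.94^(1/0.82) = 32.94^1.2195 = 70.94 m

d ≈ 70.9 m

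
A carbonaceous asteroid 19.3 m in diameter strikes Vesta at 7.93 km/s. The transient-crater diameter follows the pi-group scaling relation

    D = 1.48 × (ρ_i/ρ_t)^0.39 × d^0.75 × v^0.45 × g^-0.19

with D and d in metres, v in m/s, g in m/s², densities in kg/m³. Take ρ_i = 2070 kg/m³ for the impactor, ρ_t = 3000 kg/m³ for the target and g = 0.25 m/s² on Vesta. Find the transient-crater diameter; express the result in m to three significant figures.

D ≈ 872 m

In SI units: v = 7930 m/s.
(ρ_i/ρ_t)^0.39 = (2070/3000)^0.39 = 0.8653
d^0.75 = 19.3^0.75 = 9.208
v^0.45 = 7930^0.45 = 56.84
g^-0.19 = 0.25^-0.19 = 1.301
D = 1.48 × 0.8653 × 9.208 × 56.84 × 1.301 = 872.0 m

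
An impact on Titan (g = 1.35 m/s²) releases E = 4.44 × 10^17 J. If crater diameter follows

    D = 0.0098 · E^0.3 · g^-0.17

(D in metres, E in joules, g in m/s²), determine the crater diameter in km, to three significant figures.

D ≈ 1.83 km

E^0.3 = (4.44 × 10^17)^0.3 = 1.969 × 10^5
g^-0.17 = 1.35^-0.17 = 0.9503
D = 0.0098 × 1.969 × 10^5 × 0.9503 = 1834 m
   = 1.834 km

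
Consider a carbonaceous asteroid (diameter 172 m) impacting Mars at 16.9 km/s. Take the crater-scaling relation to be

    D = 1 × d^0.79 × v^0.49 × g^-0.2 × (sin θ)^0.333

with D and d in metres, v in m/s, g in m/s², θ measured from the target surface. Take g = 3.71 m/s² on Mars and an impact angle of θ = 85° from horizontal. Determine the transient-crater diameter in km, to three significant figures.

D ≈ 5.29 km

In SI units: v = 16900 m/s.
d^0.79 = 172^0.79 = 58.35
v^0.49 = 16900^0.49 = 117.9
g^-0.2 = 3.71^-0.2 = 0.7694
(sin 85°)^0.333 = 0.9962^0.333 = 0.9987
D = 1 × 58.35 × 117.9 × 0.7694 × 0.9987 = 5286 m
   = 5.286 km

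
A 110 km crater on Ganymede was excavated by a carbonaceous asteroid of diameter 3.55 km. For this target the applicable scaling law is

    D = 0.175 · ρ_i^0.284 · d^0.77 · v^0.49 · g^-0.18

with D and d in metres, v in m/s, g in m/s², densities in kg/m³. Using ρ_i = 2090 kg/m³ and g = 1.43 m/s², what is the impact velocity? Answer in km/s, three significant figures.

v ≈ 24.4 km/s

Rearranging for v: v = [D / (0.175 · 2090^0.284 · 3550^0.77 · 1.43^-0.18)]^(1/0.49).
D = 110000 m.
2090^0.284 = 8.768
3550^0.77 = 541.6
1.43^-0.18 = 0.9376
Denominator = 0.175 × 8.768 × 541.6 × 0.9376 = 779.2
D / 779.2 = 110000 / 779.2 = 141.2
v = 141.2^(1/0.49) = 141.2^2.0408 = 24400 m/s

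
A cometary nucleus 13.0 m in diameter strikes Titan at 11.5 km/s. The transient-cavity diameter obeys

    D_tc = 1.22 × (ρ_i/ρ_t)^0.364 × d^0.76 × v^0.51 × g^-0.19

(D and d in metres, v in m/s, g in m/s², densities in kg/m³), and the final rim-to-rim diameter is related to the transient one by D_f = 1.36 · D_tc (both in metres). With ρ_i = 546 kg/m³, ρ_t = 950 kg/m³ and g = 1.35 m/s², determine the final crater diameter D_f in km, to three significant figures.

D_f ≈ 1.06 km

v = 11500 m/s.
(ρ_i/ρ_t)^0.364 = (546/950)^0.364 = 0.8174
d^0.76 = 13^0.76 = 7.024
v^0.51 = 11500^0.51 = 117.7
g^-0.19 = 1.35^-0.19 = 0.9446
D_tc = 1.22 × 0.8174 × 7.024 × 117.7 × 0.9446 = 778.8 m
D_f = 1.36 × 778.8 = 1059 m
     = 1.059 km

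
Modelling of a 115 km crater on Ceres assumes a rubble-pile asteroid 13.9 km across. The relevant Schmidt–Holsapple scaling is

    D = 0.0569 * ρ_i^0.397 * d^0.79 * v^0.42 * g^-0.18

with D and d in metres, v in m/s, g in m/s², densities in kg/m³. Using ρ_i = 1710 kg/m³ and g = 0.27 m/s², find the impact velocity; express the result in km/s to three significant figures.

Rearranging for v: v = [D / (0.0569 · 1710^0.397 · 13900^0.79 · 0.27^-0.18)]^(1/0.42).
D = 115000 m.
1710^0.397 = 19.21
13900^0.79 = 1875
0.27^-0.18 = 1.266
Denominator = 0.0569 × 19.21 × 1875 × 1.266 = 2595
D / 2595 = 115000 / 2595 = 44.32
v = 44.32^(1/0.42) = 44.32^2.381 = 8328 m/s

v ≈ 8.33 km/s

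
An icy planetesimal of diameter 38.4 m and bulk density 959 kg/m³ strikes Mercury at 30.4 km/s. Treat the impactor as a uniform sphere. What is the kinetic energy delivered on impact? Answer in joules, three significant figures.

v = 30400 m/s.
Mass m = (π/6) ρ d³ = (π/6) × 959 × (38.4)³ = 2.843 × 10^7 kg
E = ½ m v² = 0.5 × 2.843 × 10^7 × (30400)² = 1.314 × 10^16 J

E ≈ 1.31 × 10^16 J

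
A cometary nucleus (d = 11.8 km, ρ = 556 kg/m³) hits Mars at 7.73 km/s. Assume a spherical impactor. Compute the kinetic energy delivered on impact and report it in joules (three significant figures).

E ≈ 1.43 × 10^22 J

d = 11800 m; v = 7730 m/s.
Mass m = (π/6) ρ d³ = (π/6) × 556 × (11800)³ = 4.783 × 10^14 kg
E = ½ m v² = 0.5 × 4.783 × 10^14 × (7730)² = 1.429 × 10^22 J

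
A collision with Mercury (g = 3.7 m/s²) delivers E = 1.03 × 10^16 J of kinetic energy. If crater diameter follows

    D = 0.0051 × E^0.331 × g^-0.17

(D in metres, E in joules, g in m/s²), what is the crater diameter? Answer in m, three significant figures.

E^0.331 = (1.03 × 10^16)^0.331 = 1.996 × 10^5
g^-0.17 = 3.7^-0.17 = 0.8006
D = 0.0051 × 1.996 × 10^5 × 0.8006 = 815.0 m

D ≈ 815 m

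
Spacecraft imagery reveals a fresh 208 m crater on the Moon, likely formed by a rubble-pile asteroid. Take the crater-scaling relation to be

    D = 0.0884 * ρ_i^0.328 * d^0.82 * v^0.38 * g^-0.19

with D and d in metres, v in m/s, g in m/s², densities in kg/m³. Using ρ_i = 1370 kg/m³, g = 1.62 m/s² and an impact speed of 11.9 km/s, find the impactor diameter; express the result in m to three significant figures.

d ≈ 10.4 m

Rearranging for d: d = [D / (0.0884 · 1370^0.328 · 11900^0.38 · 1.62^-0.19)]^(1/0.82).
1370^0.328 = 10.69
11900^0.38 = 35.38
1.62^-0.19 = 0.9124
Denominator = 0.0884 × 10.69 × 35.38 × 0.9124 = 30.51
D / 30.51 = 208 / 30.51 = 6.817
d = 6.817^(1/0.82) = 6.817^1.2195 = 10.39 m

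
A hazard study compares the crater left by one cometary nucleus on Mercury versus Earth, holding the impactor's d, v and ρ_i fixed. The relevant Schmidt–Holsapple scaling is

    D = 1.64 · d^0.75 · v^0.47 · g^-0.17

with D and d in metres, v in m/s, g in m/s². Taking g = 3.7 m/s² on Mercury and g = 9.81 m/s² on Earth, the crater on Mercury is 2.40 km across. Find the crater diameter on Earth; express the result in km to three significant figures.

D ≈ 2.03 km

All impactor-dependent factors cancel in the ratio, leaving D_Earth/D_Mercury = (g_Earth/g_Mercury)^-0.17.
(9.81/3.7)^-0.17 = 2.651^-0.17 = 0.8473
D_Earth = 0.8473 × 2.40 km = 2.03 km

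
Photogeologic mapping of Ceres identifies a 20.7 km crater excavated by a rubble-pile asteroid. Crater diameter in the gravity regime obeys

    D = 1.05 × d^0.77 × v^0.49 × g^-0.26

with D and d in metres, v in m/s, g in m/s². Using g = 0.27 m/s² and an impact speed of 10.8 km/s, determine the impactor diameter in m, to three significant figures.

d ≈ 659 m

Rearranging for d: d = [D / (1.05 · 10800^0.49 · 0.27^-0.26)]^(1/0.77).
D = 20700 m.
10800^0.49 = 94.71
0.27^-0.26 = 1.406
Denominator = 1.05 × 94.71 × 1.406 = 139.8
D / 139.8 = 20700 / 139.8 = 148.1
d = 148.1^(1/0.77) = 148.1^1.2987 = 659.0 m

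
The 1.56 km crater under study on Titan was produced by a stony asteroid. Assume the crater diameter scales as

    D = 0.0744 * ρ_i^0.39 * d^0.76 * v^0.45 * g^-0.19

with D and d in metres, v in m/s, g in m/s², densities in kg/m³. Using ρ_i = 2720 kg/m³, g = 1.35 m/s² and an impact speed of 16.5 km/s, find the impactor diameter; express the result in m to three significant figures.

d ≈ 28.8 m

Rearranging for d: d = [D / (0.0744 · 2720^0.39 · 16500^0.45 · 1.35^-0.19)]^(1/0.76).
D = 1560 m.
2720^0.39 = 21.85
16500^0.45 = 79.04
1.35^-0.19 = 0.9446
Denominator = 0.0744 × 21.85 × 79.04 × 0.9446 = 121.4
D / 121.4 = 1560 / 121.4 = 12.85
d = 12.85^(1/0.76) = 12.85^1.3158 = 28.78 m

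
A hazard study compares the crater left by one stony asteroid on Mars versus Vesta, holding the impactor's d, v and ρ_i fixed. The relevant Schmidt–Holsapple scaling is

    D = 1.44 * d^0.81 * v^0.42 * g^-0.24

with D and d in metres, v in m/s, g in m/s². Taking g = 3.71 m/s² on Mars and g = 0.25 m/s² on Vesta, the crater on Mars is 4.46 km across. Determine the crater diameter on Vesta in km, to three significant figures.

D ≈ 8.52 km

All impactor-dependent factors cancel in the ratio, leaving D_Vesta/D_Mars = (g_Vesta/g_Mars)^-0.24.
(0.25/3.71)^-0.24 = 0.06739^-0.24 = 1.910
D_Vesta = 1.910 × 4.46 km = 8.52 km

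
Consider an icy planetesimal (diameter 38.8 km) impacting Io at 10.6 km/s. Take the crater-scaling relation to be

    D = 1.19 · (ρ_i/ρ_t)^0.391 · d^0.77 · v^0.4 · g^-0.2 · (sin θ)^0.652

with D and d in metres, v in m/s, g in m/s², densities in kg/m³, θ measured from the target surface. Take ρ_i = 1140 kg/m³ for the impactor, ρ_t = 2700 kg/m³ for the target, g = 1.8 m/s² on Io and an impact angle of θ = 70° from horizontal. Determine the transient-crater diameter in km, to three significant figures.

D ≈ 101 km

In SI units: d = 38800 m, v = 10600 m/s.
(ρ_i/ρ_t)^0.391 = (1140/2700)^0.391 = 0.7138
d^0.77 = 38800^0.77 = 3415
v^0.4 = 10600^0.4 = 40.75
g^-0.2 = 1.8^-0.2 = 0.8891
(sin 70°)^0.652 = 0.9397^0.652 = 0.9603
D = 1.19 × 0.7138 × 3415 × 40.75 × 0.8891 × 0.9603 = 1.009 × 10^5 m
   = 100.9 km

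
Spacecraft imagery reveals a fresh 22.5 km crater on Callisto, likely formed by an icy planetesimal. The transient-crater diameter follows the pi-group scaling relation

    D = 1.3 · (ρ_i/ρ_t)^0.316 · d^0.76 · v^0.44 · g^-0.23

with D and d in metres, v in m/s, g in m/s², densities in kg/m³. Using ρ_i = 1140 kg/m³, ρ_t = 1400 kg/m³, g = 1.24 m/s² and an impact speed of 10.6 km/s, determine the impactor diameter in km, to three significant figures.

d ≈ 2.05 km

Rearranging for d: d = [D / (1.3 · (1140/1400)^0.316 · 10600^0.44 · 1.24^-0.23)]^(1/0.76).
D = 22500 m.
(1140/1400)^0.316 = 0.9371
10600^0.44 = 59.04
1.24^-0.23 = 0.9517
Denominator = 1.3 × 0.9371 × 59.04 × 0.9517 = 68.45
D / 68.45 = 22500 / 68.45 = 328.7
d = 328.7^(1/0.76) = 328.7^1.3158 = 2049 m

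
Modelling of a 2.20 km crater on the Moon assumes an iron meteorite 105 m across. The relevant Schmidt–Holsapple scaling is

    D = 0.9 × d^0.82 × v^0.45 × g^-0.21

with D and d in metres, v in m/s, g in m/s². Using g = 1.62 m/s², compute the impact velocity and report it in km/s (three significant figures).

v ≈ 8.79 km/s

Rearranging for v: v = [D / (0.9 · 105^0.82 · 1.62^-0.21)]^(1/0.45).
D = 2200 m.
105^0.82 = 45.43
1.62^-0.21 = 0.9037
Denominator = 0.9 × 45.43 × 0.9037 = 36.95
D / 36.95 = 2200 / 36.95 = 59.54
v = 59.54^(1/0.45) = 59.54^2.2222 = 8790 m/s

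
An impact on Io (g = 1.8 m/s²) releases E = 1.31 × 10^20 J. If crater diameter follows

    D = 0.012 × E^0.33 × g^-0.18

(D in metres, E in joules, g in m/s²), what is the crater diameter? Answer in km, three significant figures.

D ≈ 47.0 km

E^0.33 = (1.31 × 10^20)^0.33 = 4.352 × 10^6
g^-0.18 = 1.8^-0.18 = 0.8996
D = 0.012 × 4.352 × 10^6 × 0.8996 = 46981 m
   = 46.98 km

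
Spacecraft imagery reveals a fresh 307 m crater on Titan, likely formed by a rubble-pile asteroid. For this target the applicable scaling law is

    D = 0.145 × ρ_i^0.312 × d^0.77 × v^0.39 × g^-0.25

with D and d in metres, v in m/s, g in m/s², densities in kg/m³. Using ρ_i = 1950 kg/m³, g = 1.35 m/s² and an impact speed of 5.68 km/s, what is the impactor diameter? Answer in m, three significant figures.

Rearranging for d: d = [D / (0.145 · 1950^0.312 · 5680^0.39 · 1.35^-0.25)]^(1/0.77).
1950^0.312 = 10.63
5680^0.39 = 29.12
1.35^-0.25 = 0.9277
Denominator = 0.145 × 10.63 × 29.12 × 0.9277 = 41.64
D / 41.64 = 307 / 41.64 = 7.373
d = 7.373^(1/0.77) = 7.373^1.2987 = 13.39 m

d ≈ 13.4 m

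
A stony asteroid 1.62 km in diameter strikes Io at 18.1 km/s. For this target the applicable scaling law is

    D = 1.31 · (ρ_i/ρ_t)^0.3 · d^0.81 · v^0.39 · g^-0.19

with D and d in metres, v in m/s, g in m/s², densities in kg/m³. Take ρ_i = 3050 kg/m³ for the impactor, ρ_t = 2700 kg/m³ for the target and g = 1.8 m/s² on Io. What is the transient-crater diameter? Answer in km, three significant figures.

In SI units: d = 1620 m, v = 18100 m/s.
(ρ_i/ρ_t)^0.3 = (3050/2700)^0.3 = 1.037
d^0.81 = 1620^0.81 = 397.8
v^0.39 = 18100^0.39 = 45.76
g^-0.19 = 1.8^-0.19 = 0.8943
D = 1.31 × 1.037 × 397.8 × 45.76 × 0.8943 = 22115 m
   = 22.11 km

D ≈ 22.1 km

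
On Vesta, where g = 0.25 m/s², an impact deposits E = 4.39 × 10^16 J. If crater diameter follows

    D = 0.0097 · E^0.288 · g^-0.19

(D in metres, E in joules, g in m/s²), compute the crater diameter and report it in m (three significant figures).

D ≈ 784 m

E^0.288 = (4.39 × 10^16)^0.288 = 6.209 × 10^4
g^-0.19 = 0.25^-0.19 = 1.301
D = 0.0097 × 6.209 × 10^4 × 1.301 = 783.6 m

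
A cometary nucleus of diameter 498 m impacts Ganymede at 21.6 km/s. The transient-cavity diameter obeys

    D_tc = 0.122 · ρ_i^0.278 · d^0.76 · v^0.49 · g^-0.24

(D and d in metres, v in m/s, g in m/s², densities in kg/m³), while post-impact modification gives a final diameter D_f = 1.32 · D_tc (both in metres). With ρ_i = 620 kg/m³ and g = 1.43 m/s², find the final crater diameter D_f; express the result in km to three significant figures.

D_f ≈ 13.2 km

v = 21600 m/s.
ρ_i^0.278 = 620^0.278 = 5.974
d^0.76 = 498^0.76 = 112.2
v^0.49 = 21600^0.49 = 133.0
g^-0.24 = 1.43^-0.24 = 0.9177
D_tc = 0.122 × 5.974 × 112.2 × 133.0 × 0.9177 = 9981 m
D_f = 1.32 × 9981 = 13175 m
     = 13.17 km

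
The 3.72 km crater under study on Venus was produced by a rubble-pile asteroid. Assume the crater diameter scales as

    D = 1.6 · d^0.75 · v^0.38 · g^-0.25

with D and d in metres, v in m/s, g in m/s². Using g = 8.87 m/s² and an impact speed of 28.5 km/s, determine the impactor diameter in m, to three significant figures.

Rearranging for d: d = [D / (1.6 · 28500^0.38 · 8.87^-0.25)]^(1/0.75).
D = 3720 m.
28500^0.38 = 49.30
8.87^-0.25 = 0.5795
Denominator = 1.6 × 49.30 × 0.5795 = 45.71
D / 45.71 = 3720 / 45.71 = 81.38
d = 81.38^(1/0.75) = 81.38^1.3333 = 352.6 m

d ≈ 353 m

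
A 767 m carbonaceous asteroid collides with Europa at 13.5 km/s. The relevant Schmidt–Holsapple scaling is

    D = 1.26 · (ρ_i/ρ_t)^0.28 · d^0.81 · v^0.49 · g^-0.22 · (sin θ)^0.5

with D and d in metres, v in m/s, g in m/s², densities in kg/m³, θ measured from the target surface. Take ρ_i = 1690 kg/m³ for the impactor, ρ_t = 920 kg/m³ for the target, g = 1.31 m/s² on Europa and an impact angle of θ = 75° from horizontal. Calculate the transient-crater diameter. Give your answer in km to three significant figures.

D ≈ 31.7 km

In SI units: v = 13500 m/s.
(ρ_i/ρ_t)^0.28 = (1690/920)^0.28 = 1.186
d^0.81 = 767^0.81 = 217.1
v^0.49 = 13500^0.49 = 105.6
g^-0.22 = 1.31^-0.22 = 0.9423
(sin 75°)^0.5 = 0.9659^0.5 = 0.9828
D = 1.26 × 1.186 × 217.1 × 105.6 × 0.9423 × 0.9828 = 31727 m
   = 31.73 km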